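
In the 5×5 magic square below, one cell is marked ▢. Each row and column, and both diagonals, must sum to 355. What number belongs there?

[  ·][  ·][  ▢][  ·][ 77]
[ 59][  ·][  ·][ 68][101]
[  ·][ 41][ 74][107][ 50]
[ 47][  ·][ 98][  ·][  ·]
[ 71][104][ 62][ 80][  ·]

86

Row 3 must total 355; the given cells sum to 272, so (3,1) = 83.
The remaining cell in row 5 is (5,5) = 355 − 317 = 38.
Using column 1: 59 + 83 + 47 + 71 + ? → (1,1) = 355 − 260 = 95.
Column 5 needs 355; the known cells sum to 266, so (4,5) = 89.
Anti-diagonal: 77 + 68 + 74 + 71 + ? = 355, so (4,2) = 65.
Using row 4: 47 + 65 + 98 + 89 + ? → (4,4) = 355 − 299 = 56.
The remaining cell in column 4 is (1,4) = 355 − 311 = 44.
Main diagonal: 95 + 74 + 56 + 38 + ? = 355, so (2,2) = 92.
Row 2 needs 355; the known cells sum to 320, so (2,3) = 35.
Column 2 must total 355; the given cells sum to 302, so (1,2) = 53.
Column 3 needs 355; the known cells sum to 269, so (1,3) = 86.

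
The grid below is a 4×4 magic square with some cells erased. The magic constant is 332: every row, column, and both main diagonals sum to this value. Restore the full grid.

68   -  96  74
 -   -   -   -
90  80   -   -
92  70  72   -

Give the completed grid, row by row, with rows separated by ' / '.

68 94 96 74 / 82 88 86 76 / 90 80 78 84 / 92 70 72 98

Row 1 needs 332; the known cells sum to 238, so (1,2) = 94.
The remaining cell in row 4 is (4,4) = 332 − 234 = 98.
From column 1, 332 − (68 + 90 + 92) gives (2,1) = 82.
Column 2: 94 + 80 + 70 + ? = 332, so (2,2) = 88.
Using main diagonal: 68 + 88 + 98 + ? → (3,3) = 332 − 254 = 78.
Anti-diagonal must total 332; the given cells sum to 246, so (2,3) = 86.
Row 2 needs 332; the known cells sum to 256, so (2,4) = 76.
Row 3 must total 332; the given cells sum to 248, so (3,4) = 84.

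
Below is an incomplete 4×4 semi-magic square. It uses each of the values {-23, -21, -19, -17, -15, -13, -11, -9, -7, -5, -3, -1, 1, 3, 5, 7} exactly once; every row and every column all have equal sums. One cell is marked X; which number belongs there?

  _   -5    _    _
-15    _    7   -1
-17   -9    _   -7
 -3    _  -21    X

The 16 entries sum to -128, so each line sums to -128/4 = -32.
From row 2, -32 − (-15 + 7 + (-1)) gives (2,2) = -23.
From row 3, -32 − (-17 + (-9) + (-7)) gives (3,3) = 1.
The remaining cell in column 1 is (1,1) = -32 − (-35) = 3.
Column 2 needs -32; the known cells sum to -37, so (4,2) = 5.
Column 3 needs -32; the known cells sum to -13, so (1,3) = -19.
From row 1, -32 − (3 + (-5) + (-19)) gives (1,4) = -11.
Row 4: -3 + 5 + (-21) + ? = -32, so (4,4) = -13.

-13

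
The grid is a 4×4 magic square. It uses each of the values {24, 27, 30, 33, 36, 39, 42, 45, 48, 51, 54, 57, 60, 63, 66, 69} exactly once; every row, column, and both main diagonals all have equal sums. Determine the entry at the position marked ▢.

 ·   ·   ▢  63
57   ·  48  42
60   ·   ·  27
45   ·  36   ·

The 16 entries sum to 744, so each line sums to 744/4 = 186.
The remaining cell in row 2 is (2,2) = 186 − 147 = 39.
Column 1 must total 186; the given cells sum to 162, so (1,1) = 24.
Column 4 must total 186; the given cells sum to 132, so (4,4) = 54.
Main diagonal: 24 + 39 + 54 + ? = 186, so (3,3) = 69.
Using anti-diagonal: 63 + 48 + 45 + ? → (3,2) = 186 − 156 = 30.
Using row 4: 45 + 36 + 54 + ? → (4,2) = 186 − 135 = 51.
Column 2 needs 186; the known cells sum to 120, so (1,2) = 66.
Column 3: 48 + 69 + 36 + ? = 186, so (1,3) = 33.

33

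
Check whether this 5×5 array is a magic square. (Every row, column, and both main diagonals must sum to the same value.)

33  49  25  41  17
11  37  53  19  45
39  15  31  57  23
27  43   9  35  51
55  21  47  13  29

Yes

Row 1: 33 + 49 + 25 + 41 + 17 = 165.
Row 2: 11 + 37 + 53 + 19 + 45 = 165.
Row 3: 39 + 15 + 31 + 57 + 23 = 165.
Row 4: 27 + 43 + 9 + 35 + 51 = 165.
Row 5: 55 + 21 + 47 + 13 + 29 = 165.
Column 1: 33 + 11 + 39 + 27 + 55 = 165.
Column 2: 49 + 37 + 15 + 43 + 21 = 165.
Column 3: 25 + 53 + 31 + 9 + 47 = 165.
Column 4: 41 + 19 + 57 + 35 + 13 = 165.
Column 5: 17 + 45 + 23 + 51 + 29 = 165.
Main diagonal: 33 + 37 + 31 + 35 + 29 = 165.
Anti-diagonal: 17 + 19 + 31 + 43 + 55 = 165.
All lines sum to 165.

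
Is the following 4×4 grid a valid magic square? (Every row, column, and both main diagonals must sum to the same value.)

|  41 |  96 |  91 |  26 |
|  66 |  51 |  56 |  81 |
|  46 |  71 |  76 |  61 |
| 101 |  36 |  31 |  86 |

Yes

Row 1: 41 + 96 + 91 + 26 = 254.
Row 2: 66 + 51 + 56 + 81 = 254.
Row 3: 46 + 71 + 76 + 61 = 254.
Row 4: 101 + 36 + 31 + 86 = 254.
Column 1: 41 + 66 + 46 + 101 = 254.
Column 2: 96 + 51 + 71 + 36 = 254.
Column 3: 91 + 56 + 76 + 31 = 254.
Column 4: 26 + 81 + 61 + 86 = 254.
Main diagonal: 41 + 51 + 76 + 86 = 254.
Anti-diagonal: 26 + 56 + 71 + 101 = 254.
All lines sum to 254.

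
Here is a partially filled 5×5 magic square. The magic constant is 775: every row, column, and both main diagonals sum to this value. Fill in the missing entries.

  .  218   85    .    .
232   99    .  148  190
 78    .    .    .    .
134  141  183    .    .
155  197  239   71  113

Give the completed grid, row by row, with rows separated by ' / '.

The remaining cell in row 2 is (2,3) = 775 − 669 = 106.
Column 1: 232 + 78 + 134 + 155 + ? = 775, so (1,1) = 176.
Using column 2: 218 + 99 + 141 + 197 + ? → (3,2) = 775 − 655 = 120.
Column 3: 85 + 106 + 183 + 239 + ? = 775, so (3,3) = 162.
The remaining cell in main diagonal is (4,4) = 775 − 550 = 225.
The remaining cell in anti-diagonal is (1,5) = 775 − 606 = 169.
From row 1, 775 − (176 + 218 + 85 + 169) gives (1,4) = 127.
The remaining cell in row 4 is (4,5) = 775 − 683 = 92.
Column 4: 127 + 148 + 225 + 71 + ? = 775, so (3,4) = 204.
Column 5 needs 775; the known cells sum to 564, so (3,5) = 211.

176 218 85 127 169 / 232 99 106 148 190 / 78 120 162 204 211 / 134 141 183 225 92 / 155 197 239 71 113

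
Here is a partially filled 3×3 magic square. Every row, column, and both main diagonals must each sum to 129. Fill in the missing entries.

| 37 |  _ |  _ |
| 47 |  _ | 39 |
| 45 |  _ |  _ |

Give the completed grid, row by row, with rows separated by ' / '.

Using row 2: 47 + 39 + ? → (2,2) = 129 − 86 = 43.
Main diagonal needs 129; the known cells sum to 80, so (3,3) = 49.
Anti-diagonal needs 129; the known cells sum to 88, so (1,3) = 41.
Row 1 needs 129; the known cells sum to 78, so (1,2) = 51.
Row 3 needs 129; the known cells sum to 94, so (3,2) = 35.

37 51 41 / 47 43 39 / 45 35 49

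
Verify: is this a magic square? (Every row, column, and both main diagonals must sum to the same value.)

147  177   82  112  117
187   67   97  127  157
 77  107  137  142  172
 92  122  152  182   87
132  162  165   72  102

Row 1: 147 + 177 + 82 + 112 + 117 = 635.
Row 2: 187 + 67 + 97 + 127 + 157 = 635.
Row 3: 77 + 107 + 137 + 142 + 172 = 635.
Row 4: 92 + 122 + 152 + 182 + 87 = 635.
Row 5: 132 + 162 + 165 + 72 + 102 = 633.
Column 1: 147 + 187 + 77 + 92 + 132 = 635.
Column 2: 177 + 67 + 107 + 122 + 162 = 635.
Column 3: 82 + 97 + 137 + 152 + 165 = 633.
Column 4: 112 + 127 + 142 + 182 + 72 = 635.
Column 5: 117 + 157 + 172 + 87 + 102 = 635.
Main diagonal: 147 + 67 + 137 + 182 + 102 = 635.
Anti-diagonal: 117 + 127 + 137 + 122 + 132 = 635.

No — row 4 sums to 635 but row 5 sums to 633.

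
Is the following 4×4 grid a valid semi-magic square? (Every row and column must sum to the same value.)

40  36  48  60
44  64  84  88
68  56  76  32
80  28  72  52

Row 1: 40 + 36 + 48 + 60 = 184.
Row 2: 44 + 64 + 84 + 88 = 280.
Row 3: 68 + 56 + 76 + 32 = 232.
Row 4: 80 + 28 + 72 + 52 = 232.
Column 1: 40 + 44 + 68 + 80 = 232.
Column 2: 36 + 64 + 56 + 28 = 184.
Column 3: 48 + 84 + 76 + 72 = 280.
Column 4: 60 + 88 + 32 + 52 = 232.

No — row 3 sums to 232 but row 1 sums to 184.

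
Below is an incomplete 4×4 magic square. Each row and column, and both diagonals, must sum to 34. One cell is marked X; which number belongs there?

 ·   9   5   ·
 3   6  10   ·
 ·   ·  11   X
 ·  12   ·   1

14

The remaining cell in row 2 is (2,4) = 34 − 19 = 15.
Column 2 needs 34; the known cells sum to 27, so (3,2) = 7.
From column 3, 34 − (5 + 10 + 11) gives (4,3) = 8.
Main diagonal needs 34; the known cells sum to 18, so (1,1) = 16.
Row 1 must total 34; the given cells sum to 30, so (1,4) = 4.
Row 4 must total 34; the given cells sum to 21, so (4,1) = 13.
Column 1 needs 34; the known cells sum to 32, so (3,1) = 2.
Using column 4: 4 + 15 + 1 + ? → (3,4) = 34 − 20 = 14.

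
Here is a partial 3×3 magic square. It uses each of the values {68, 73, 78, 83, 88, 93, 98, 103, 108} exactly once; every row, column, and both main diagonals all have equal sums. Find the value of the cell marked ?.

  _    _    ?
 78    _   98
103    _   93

The 9 entries sum to 792, so each line sums to 792/3 = 264.
Using row 2: 78 + 98 + ? → (2,2) = 264 − 176 = 88.
The remaining cell in row 3 is (3,2) = 264 − 196 = 68.
Column 1 needs 264; the known cells sum to 181, so (1,1) = 83.
Using column 2: 88 + 68 + ? → (1,2) = 264 − 156 = 108.
Column 3: 98 + 93 + ? = 264, so (1,3) = 73.

73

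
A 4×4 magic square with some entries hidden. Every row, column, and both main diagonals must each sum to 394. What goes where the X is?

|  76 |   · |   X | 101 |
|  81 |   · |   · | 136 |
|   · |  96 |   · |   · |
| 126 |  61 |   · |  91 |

86

Row 4: 126 + 61 + 91 + ? = 394, so (4,3) = 116.
Using column 1: 76 + 81 + 126 + ? → (3,1) = 394 − 283 = 111.
Column 4 must total 394; the given cells sum to 328, so (3,4) = 66.
Anti-diagonal needs 394; the known cells sum to 323, so (2,3) = 71.
Row 2: 81 + 71 + 136 + ? = 394, so (2,2) = 106.
Using row 3: 111 + 96 + 66 + ? → (3,3) = 394 − 273 = 121.
The remaining cell in column 2 is (1,2) = 394 − 263 = 131.
Using column 3: 71 + 121 + 116 + ? → (1,3) = 394 − 308 = 86.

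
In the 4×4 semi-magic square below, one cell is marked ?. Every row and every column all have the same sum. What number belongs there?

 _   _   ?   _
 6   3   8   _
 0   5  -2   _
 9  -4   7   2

Row 4 is complete and sums to 14; that is the magic constant.
Row 2 needs 14; the known cells sum to 17, so (2,4) = -3.
Row 3 must total 14; the given cells sum to 3, so (3,4) = 11.
From column 1, 14 − (6 + 0 + 9) gives (1,1) = -1.
Using column 2: 3 + 5 + (-4) + ? → (1,2) = 14 − 4 = 10.
Column 3 must total 14; the given cells sum to 13, so (1,3) = 1.

1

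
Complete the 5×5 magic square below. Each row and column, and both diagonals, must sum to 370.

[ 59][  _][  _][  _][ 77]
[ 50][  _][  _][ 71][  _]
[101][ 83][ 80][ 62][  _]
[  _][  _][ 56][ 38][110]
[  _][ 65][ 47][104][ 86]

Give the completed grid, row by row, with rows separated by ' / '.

59 41 98 95 77 / 50 107 89 71 53 / 101 83 80 62 44 / 92 74 56 38 110 / 68 65 47 104 86

Row 3 needs 370; the known cells sum to 326, so (3,5) = 44.
From row 5, 370 − (65 + 47 + 104 + 86) gives (5,1) = 68.
Column 1 needs 370; the known cells sum to 278, so (4,1) = 92.
From column 4, 370 − (71 + 62 + 38 + 104) gives (1,4) = 95.
Column 5: 77 + 44 + 110 + 86 + ? = 370, so (2,5) = 53.
Main diagonal: 59 + 80 + 38 + 86 + ? = 370, so (2,2) = 107.
Using anti-diagonal: 77 + 71 + 80 + 68 + ? → (4,2) = 370 − 296 = 74.
Using row 2: 50 + 107 + 71 + 53 + ? → (2,3) = 370 − 281 = 89.
Using column 2: 107 + 83 + 74 + 65 + ? → (1,2) = 370 − 329 = 41.
Using column 3: 89 + 80 + 56 + 47 + ? → (1,3) = 370 − 272 = 98.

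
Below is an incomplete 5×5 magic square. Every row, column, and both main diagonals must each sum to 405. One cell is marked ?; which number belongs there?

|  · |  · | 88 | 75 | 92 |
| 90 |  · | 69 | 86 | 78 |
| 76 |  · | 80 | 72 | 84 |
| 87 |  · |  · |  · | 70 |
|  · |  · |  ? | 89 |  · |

Row 2 must total 405; the given cells sum to 323, so (2,2) = 82.
Row 3: 76 + 80 + 72 + 84 + ? = 405, so (3,2) = 93.
The remaining cell in column 4 is (4,4) = 405 − 322 = 83.
Column 5 must total 405; the given cells sum to 324, so (5,5) = 81.
Using main diagonal: 82 + 80 + 83 + 81 + ? → (1,1) = 405 − 326 = 79.
Row 1: 79 + 88 + 75 + 92 + ? = 405, so (1,2) = 71.
The remaining cell in column 1 is (5,1) = 405 − 332 = 73.
Anti-diagonal: 92 + 86 + 80 + 73 + ? = 405, so (4,2) = 74.
Row 4: 87 + 74 + 83 + 70 + ? = 405, so (4,3) = 91.
Column 2 needs 405; the known cells sum to 320, so (5,2) = 85.
Column 3 needs 405; the known cells sum to 328, so (5,3) = 77.

77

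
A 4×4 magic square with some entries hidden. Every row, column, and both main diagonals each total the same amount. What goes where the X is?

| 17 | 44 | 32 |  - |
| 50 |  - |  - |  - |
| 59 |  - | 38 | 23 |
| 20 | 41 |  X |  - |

29

Column 1 is complete and sums to 146; that is the magic constant.
Row 1 must total 146; the given cells sum to 93, so (1,4) = 53.
Using row 3: 59 + 38 + 23 + ? → (3,2) = 146 − 120 = 26.
Column 2 needs 146; the known cells sum to 111, so (2,2) = 35.
From main diagonal, 146 − (17 + 35 + 38) gives (4,4) = 56.
Anti-diagonal: 53 + 26 + 20 + ? = 146, so (2,3) = 47.
Row 2: 50 + 35 + 47 + ? = 146, so (2,4) = 14.
The remaining cell in row 4 is (4,3) = 146 − 117 = 29.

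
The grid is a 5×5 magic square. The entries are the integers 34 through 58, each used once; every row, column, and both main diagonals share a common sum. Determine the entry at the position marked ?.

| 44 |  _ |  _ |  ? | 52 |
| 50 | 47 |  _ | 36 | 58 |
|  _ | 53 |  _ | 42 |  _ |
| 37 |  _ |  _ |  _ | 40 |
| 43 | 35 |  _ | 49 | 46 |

The entries are 34 through 58, which sum to 1150, so each line sums to 1150/5 = 230.
Row 2: 50 + 47 + 36 + 58 + ? = 230, so (2,3) = 39.
From row 5, 230 − (43 + 35 + 49 + 46) gives (5,3) = 57.
Column 1: 44 + 50 + 37 + 43 + ? = 230, so (3,1) = 56.
Using column 5: 52 + 58 + 40 + 46 + ? → (3,5) = 230 − 196 = 34.
Row 3: 56 + 53 + 42 + 34 + ? = 230, so (3,3) = 45.
Using main diagonal: 44 + 47 + 45 + 46 + ? → (4,4) = 230 − 182 = 48.
Anti-diagonal must total 230; the given cells sum to 176, so (4,2) = 54.
Row 4 must total 230; the given cells sum to 179, so (4,3) = 51.
The remaining cell in column 2 is (1,2) = 230 − 189 = 41.
Column 3 must total 230; the given cells sum to 192, so (1,3) = 38.
From column 4, 230 − (36 + 42 + 48 + 49) gives (1,4) = 55.

55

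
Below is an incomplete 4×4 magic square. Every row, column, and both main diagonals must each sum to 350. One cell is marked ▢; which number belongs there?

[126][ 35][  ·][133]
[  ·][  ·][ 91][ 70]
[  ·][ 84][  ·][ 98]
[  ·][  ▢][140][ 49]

The remaining cell in row 1 is (1,3) = 350 − 294 = 56.
Column 3 must total 350; the given cells sum to 287, so (3,3) = 63.
The remaining cell in main diagonal is (2,2) = 350 − 238 = 112.
From anti-diagonal, 350 − (133 + 91 + 84) gives (4,1) = 42.
The remaining cell in row 2 is (2,1) = 350 − 273 = 77.
Row 3 needs 350; the known cells sum to 245, so (3,1) = 105.
Row 4: 42 + 140 + 49 + ? = 350, so (4,2) = 119.

119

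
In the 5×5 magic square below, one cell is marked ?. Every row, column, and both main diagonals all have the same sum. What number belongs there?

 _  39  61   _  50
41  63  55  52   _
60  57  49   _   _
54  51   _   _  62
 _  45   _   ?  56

59

Column 2 is complete and sums to 255; that is the magic constant.
Row 2 needs 255; the known cells sum to 211, so (2,5) = 44.
Column 5 must total 255; the given cells sum to 212, so (3,5) = 43.
Anti-diagonal needs 255; the known cells sum to 202, so (5,1) = 53.
Row 3 needs 255; the known cells sum to 209, so (3,4) = 46.
From column 1, 255 − (41 + 60 + 54 + 53) gives (1,1) = 47.
Main diagonal must total 255; the given cells sum to 215, so (4,4) = 40.
Row 1 must total 255; the given cells sum to 197, so (1,4) = 58.
Row 4 needs 255; the known cells sum to 207, so (4,3) = 48.
Column 3 must total 255; the given cells sum to 213, so (5,3) = 42.
Column 4 needs 255; the known cells sum to 196, so (5,4) = 59.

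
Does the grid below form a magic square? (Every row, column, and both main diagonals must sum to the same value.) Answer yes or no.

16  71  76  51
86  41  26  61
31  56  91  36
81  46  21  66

Row 1: 16 + 71 + 76 + 51 = 214.
Row 2: 86 + 41 + 26 + 61 = 214.
Row 3: 31 + 56 + 91 + 36 = 214.
Row 4: 81 + 46 + 21 + 66 = 214.
Column 1: 16 + 86 + 31 + 81 = 214.
Column 2: 71 + 41 + 56 + 46 = 214.
Column 3: 76 + 26 + 91 + 21 = 214.
Column 4: 51 + 61 + 36 + 66 = 214.
Main diagonal: 16 + 41 + 91 + 66 = 214.
Anti-diagonal: 51 + 26 + 56 + 81 = 214.
All lines sum to 214.

Yes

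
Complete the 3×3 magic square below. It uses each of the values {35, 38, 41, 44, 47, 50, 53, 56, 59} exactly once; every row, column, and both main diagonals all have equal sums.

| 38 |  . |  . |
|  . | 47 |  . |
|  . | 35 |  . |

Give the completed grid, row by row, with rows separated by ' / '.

38 59 44 / 53 47 41 / 50 35 56

The 9 entries sum to 423, so each line sums to 423/3 = 141.
Column 2 needs 141; the known cells sum to 82, so (1,2) = 59.
Main diagonal needs 141; the known cells sum to 85, so (3,3) = 56.
Row 1 must total 141; the given cells sum to 97, so (1,3) = 44.
Row 3 needs 141; the known cells sum to 91, so (3,1) = 50.
Column 1 must total 141; the given cells sum to 88, so (2,1) = 53.
From column 3, 141 − (44 + 56) gives (2,3) = 41.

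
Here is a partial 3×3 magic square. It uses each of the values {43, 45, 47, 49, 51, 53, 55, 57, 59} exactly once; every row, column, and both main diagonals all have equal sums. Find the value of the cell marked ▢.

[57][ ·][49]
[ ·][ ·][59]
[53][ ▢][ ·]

55

The 9 entries sum to 459, so each line sums to 459/3 = 153.
The remaining cell in row 1 is (1,2) = 153 − 106 = 47.
Using column 1: 57 + 53 + ? → (2,1) = 153 − 110 = 43.
The remaining cell in column 3 is (3,3) = 153 − 108 = 45.
Main diagonal must total 153; the given cells sum to 102, so (2,2) = 51.
Using row 3: 53 + 45 + ? → (3,2) = 153 − 98 = 55.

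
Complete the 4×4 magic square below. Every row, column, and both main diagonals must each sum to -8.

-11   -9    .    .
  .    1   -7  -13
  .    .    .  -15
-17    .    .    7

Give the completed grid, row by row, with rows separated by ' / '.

From row 2, -8 − (1 + (-7) + (-13)) gives (2,1) = 11.
Column 1 must total -8; the given cells sum to -17, so (3,1) = 9.
Column 4 needs -8; the known cells sum to -21, so (1,4) = 13.
Using main diagonal: -11 + 1 + 7 + ? → (3,3) = -8 − (-3) = -5.
Anti-diagonal needs -8; the known cells sum to -11, so (3,2) = 3.
Using row 1: -11 + (-9) + 13 + ? → (1,3) = -8 − (-7) = -1.
Column 2 must total -8; the given cells sum to -5, so (4,2) = -3.
The remaining cell in column 3 is (4,3) = -8 − (-13) = 5.

-11 -9 -1 13 / 11 1 -7 -13 / 9 3 -5 -15 / -17 -3 5 7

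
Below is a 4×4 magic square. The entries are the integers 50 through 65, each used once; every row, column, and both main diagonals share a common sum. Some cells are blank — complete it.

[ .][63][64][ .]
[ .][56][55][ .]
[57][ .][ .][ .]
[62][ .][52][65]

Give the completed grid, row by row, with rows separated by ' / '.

50 63 64 53 / 61 56 55 58 / 57 60 59 54 / 62 51 52 65

The entries are 50 through 65, which sum to 920, so each line sums to 920/4 = 230.
Row 4 needs 230; the known cells sum to 179, so (4,2) = 51.
The remaining cell in column 2 is (3,2) = 230 − 170 = 60.
Column 3 needs 230; the known cells sum to 171, so (3,3) = 59.
Main diagonal needs 230; the known cells sum to 180, so (1,1) = 50.
The remaining cell in anti-diagonal is (1,4) = 230 − 177 = 53.
Row 3: 57 + 60 + 59 + ? = 230, so (3,4) = 54.
From column 1, 230 − (50 + 57 + 62) gives (2,1) = 61.
Column 4 must total 230; the given cells sum to 172, so (2,4) = 58.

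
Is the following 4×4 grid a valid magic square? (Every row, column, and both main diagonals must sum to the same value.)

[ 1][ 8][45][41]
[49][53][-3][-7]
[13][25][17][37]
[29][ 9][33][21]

Row 1: 1 + 8 + 45 + 41 = 95.
Row 2: 49 + 53 + (-3) + (-7) = 92.
Row 3: 13 + 25 + 17 + 37 = 92.
Row 4: 29 + 9 + 33 + 21 = 92.
Column 1: 1 + 49 + 13 + 29 = 92.
Column 2: 8 + 53 + 25 + 9 = 95.
Column 3: 45 + (-3) + 17 + 33 = 92.
Column 4: 41 + (-7) + 37 + 21 = 92.
Main diagonal: 1 + 53 + 17 + 21 = 92.
Anti-diagonal: 41 + (-3) + 25 + 29 = 92.

No — column 1 sums to 92 but row 1 sums to 95.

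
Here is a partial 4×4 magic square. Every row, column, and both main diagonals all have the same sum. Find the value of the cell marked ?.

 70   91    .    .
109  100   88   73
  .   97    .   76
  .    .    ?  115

Row 2 is complete and sums to 370; that is the magic constant.
Column 2: 91 + 100 + 97 + ? = 370, so (4,2) = 82.
Using column 4: 73 + 76 + 115 + ? → (1,4) = 370 − 264 = 106.
From main diagonal, 370 − (70 + 100 + 115) gives (3,3) = 85.
Using anti-diagonal: 106 + 88 + 97 + ? → (4,1) = 370 − 291 = 79.
The remaining cell in row 1 is (1,3) = 370 − 267 = 103.
Row 3: 97 + 85 + 76 + ? = 370, so (3,1) = 112.
Using row 4: 79 + 82 + 115 + ? → (4,3) = 370 − 276 = 94.

94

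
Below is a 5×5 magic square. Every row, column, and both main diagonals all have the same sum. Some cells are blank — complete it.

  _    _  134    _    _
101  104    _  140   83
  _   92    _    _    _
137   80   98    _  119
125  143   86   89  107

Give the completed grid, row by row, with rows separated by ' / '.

113 131 134 77 95 / 101 104 122 140 83 / 74 92 110 128 146 / 137 80 98 116 119 / 125 143 86 89 107

Row 5 is already complete: 125 + 143 + 86 + 89 + 107 = 550, so that is the magic constant.
From row 2, 550 − (101 + 104 + 140 + 83) gives (2,3) = 122.
Row 4: 137 + 80 + 98 + 119 + ? = 550, so (4,4) = 116.
The remaining cell in column 2 is (1,2) = 550 − 419 = 131.
Column 3 must total 550; the given cells sum to 440, so (3,3) = 110.
The remaining cell in main diagonal is (1,1) = 550 − 437 = 113.
Anti-diagonal needs 550; the known cells sum to 455, so (1,5) = 95.
Row 1 must total 550; the given cells sum to 473, so (1,4) = 77.
Column 1 must total 550; the given cells sum to 476, so (3,1) = 74.
Column 4 must total 550; the given cells sum to 422, so (3,4) = 128.
Column 5 needs 550; the known cells sum to 404, so (3,5) = 146.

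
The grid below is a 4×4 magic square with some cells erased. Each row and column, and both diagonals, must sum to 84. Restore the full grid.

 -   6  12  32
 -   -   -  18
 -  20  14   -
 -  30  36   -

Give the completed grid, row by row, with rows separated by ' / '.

34 6 12 32 / 16 28 22 18 / 24 20 14 26 / 10 30 36 8

From row 1, 84 − (6 + 12 + 32) gives (1,1) = 34.
From column 2, 84 − (6 + 20 + 30) gives (2,2) = 28.
Column 3: 12 + 14 + 36 + ? = 84, so (2,3) = 22.
From main diagonal, 84 − (34 + 28 + 14) gives (4,4) = 8.
From anti-diagonal, 84 − (32 + 22 + 20) gives (4,1) = 10.
Using row 2: 28 + 22 + 18 + ? → (2,1) = 84 − 68 = 16.
From column 1, 84 − (34 + 16 + 10) gives (3,1) = 24.
From column 4, 84 − (32 + 18 + 8) gives (3,4) = 26.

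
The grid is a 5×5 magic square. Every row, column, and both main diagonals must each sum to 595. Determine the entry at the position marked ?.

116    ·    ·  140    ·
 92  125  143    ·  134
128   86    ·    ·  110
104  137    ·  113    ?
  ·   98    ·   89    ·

146

From row 2, 595 − (92 + 125 + 143 + 134) gives (2,4) = 101.
From column 1, 595 − (116 + 92 + 128 + 104) gives (5,1) = 155.
From column 2, 595 − (125 + 86 + 137 + 98) gives (1,2) = 149.
Column 4: 140 + 101 + 113 + 89 + ? = 595, so (3,4) = 152.
Row 3: 128 + 86 + 152 + 110 + ? = 595, so (3,3) = 119.
Main diagonal needs 595; the known cells sum to 473, so (5,5) = 122.
Anti-diagonal needs 595; the known cells sum to 512, so (1,5) = 83.
From row 1, 595 − (116 + 149 + 140 + 83) gives (1,3) = 107.
The remaining cell in row 5 is (5,3) = 595 − 464 = 131.
Using column 3: 107 + 143 + 119 + 131 + ? → (4,3) = 595 − 500 = 95.
Using column 5: 83 + 134 + 110 + 122 + ? → (4,5) = 595 − 449 = 146.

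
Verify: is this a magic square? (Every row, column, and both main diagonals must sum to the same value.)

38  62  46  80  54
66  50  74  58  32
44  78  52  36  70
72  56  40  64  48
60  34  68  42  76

Yes

Row 1: 38 + 62 + 46 + 80 + 54 = 280.
Row 2: 66 + 50 + 74 + 58 + 32 = 280.
Row 3: 44 + 78 + 52 + 36 + 70 = 280.
Row 4: 72 + 56 + 40 + 64 + 48 = 280.
Row 5: 60 + 34 + 68 + 42 + 76 = 280.
Column 1: 38 + 66 + 44 + 72 + 60 = 280.
Column 2: 62 + 50 + 78 + 56 + 34 = 280.
Column 3: 46 + 74 + 52 + 40 + 68 = 280.
Column 4: 80 + 58 + 36 + 64 + 42 = 280.
Column 5: 54 + 32 + 70 + 48 + 76 = 280.
Main diagonal: 38 + 50 + 52 + 64 + 76 = 280.
Anti-diagonal: 54 + 58 + 52 + 56 + 60 = 280.
All lines sum to 280.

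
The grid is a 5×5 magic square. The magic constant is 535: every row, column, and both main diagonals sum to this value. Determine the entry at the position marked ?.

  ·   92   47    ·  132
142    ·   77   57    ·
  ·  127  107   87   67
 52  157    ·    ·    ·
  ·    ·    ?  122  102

Row 3 must total 535; the given cells sum to 388, so (3,1) = 147.
The remaining cell in anti-diagonal is (5,1) = 535 − 453 = 82.
Column 1: 142 + 147 + 52 + 82 + ? = 535, so (1,1) = 112.
Row 1 must total 535; the given cells sum to 383, so (1,4) = 152.
Using column 4: 152 + 57 + 87 + 122 + ? → (4,4) = 535 − 418 = 117.
Main diagonal: 112 + 107 + 117 + 102 + ? = 535, so (2,2) = 97.
Using row 2: 142 + 97 + 77 + 57 + ? → (2,5) = 535 − 373 = 162.
Column 2: 92 + 97 + 127 + 157 + ? = 535, so (5,2) = 62.
The remaining cell in column 5 is (4,5) = 535 − 463 = 72.
Row 4 needs 535; the known cells sum to 398, so (4,3) = 137.
Row 5 needs 535; the known cells sum to 368, so (5,3) = 167.

167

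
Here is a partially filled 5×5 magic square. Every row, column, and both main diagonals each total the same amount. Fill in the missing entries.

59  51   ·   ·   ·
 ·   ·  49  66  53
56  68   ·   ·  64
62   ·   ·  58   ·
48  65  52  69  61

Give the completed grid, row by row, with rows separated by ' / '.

Row 5 is already complete: 48 + 65 + 52 + 69 + 61 = 295, so that is the magic constant.
Using column 1: 59 + 56 + 62 + 48 + ? → (2,1) = 295 − 225 = 70.
Row 2: 70 + 49 + 66 + 53 + ? = 295, so (2,2) = 57.
Column 2: 51 + 57 + 68 + 65 + ? = 295, so (4,2) = 54.
Main diagonal: 59 + 57 + 58 + 61 + ? = 295, so (3,3) = 60.
From anti-diagonal, 295 − (66 + 60 + 54 + 48) gives (1,5) = 67.
The remaining cell in row 3 is (3,4) = 295 − 248 = 47.
Using column 4: 66 + 47 + 58 + 69 + ? → (1,4) = 295 − 240 = 55.
Using column 5: 67 + 53 + 64 + 61 + ? → (4,5) = 295 − 245 = 50.
Row 1: 59 + 51 + 55 + 67 + ? = 295, so (1,3) = 63.
Row 4: 62 + 54 + 58 + 50 + ? = 295, so (4,3) = 71.

59 51 63 55 67 / 70 57 49 66 53 / 56 68 60 47 64 / 62 54 71 58 50 / 48 65 52 69 61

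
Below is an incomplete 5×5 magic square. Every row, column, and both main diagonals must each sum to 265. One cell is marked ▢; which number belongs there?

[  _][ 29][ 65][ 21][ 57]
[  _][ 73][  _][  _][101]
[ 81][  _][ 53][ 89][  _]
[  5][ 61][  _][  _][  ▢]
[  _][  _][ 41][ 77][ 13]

Row 1 must total 265; the given cells sum to 172, so (1,1) = 93.
Main diagonal needs 265; the known cells sum to 232, so (4,4) = 33.
From column 4, 265 − (21 + 89 + 33 + 77) gives (2,4) = 45.
Anti-diagonal needs 265; the known cells sum to 216, so (5,1) = 49.
From row 5, 265 − (49 + 41 + 77 + 13) gives (5,2) = 85.
From column 1, 265 − (93 + 81 + 5 + 49) gives (2,1) = 37.
The remaining cell in column 2 is (3,2) = 265 − 248 = 17.
The remaining cell in row 2 is (2,3) = 265 − 256 = 9.
From row 3, 265 − (81 + 17 + 53 + 89) gives (3,5) = 25.
Using column 3: 65 + 9 + 53 + 41 + ? → (4,3) = 265 − 168 = 97.
Column 5 must total 265; the given cells sum to 196, so (4,5) = 69.

69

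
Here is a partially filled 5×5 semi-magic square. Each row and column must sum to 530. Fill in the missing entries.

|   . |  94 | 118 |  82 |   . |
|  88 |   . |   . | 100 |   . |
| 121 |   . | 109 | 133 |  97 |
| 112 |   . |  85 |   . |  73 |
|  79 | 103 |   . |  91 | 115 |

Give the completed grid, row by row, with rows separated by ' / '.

Row 3 needs 530; the known cells sum to 460, so (3,2) = 70.
Row 5 needs 530; the known cells sum to 388, so (5,3) = 142.
From column 1, 530 − (88 + 121 + 112 + 79) gives (1,1) = 130.
From column 3, 530 − (118 + 109 + 85 + 142) gives (2,3) = 76.
The remaining cell in column 4 is (4,4) = 530 − 406 = 124.
Row 1: 130 + 94 + 118 + 82 + ? = 530, so (1,5) = 106.
The remaining cell in row 4 is (4,2) = 530 − 394 = 136.
The remaining cell in column 2 is (2,2) = 530 − 403 = 127.
Using column 5: 106 + 97 + 73 + 115 + ? → (2,5) = 530 − 391 = 139.

130 94 118 82 106 / 88 127 76 100 139 / 121 70 109 133 97 / 112 136 85 124 73 / 79 103 142 91 115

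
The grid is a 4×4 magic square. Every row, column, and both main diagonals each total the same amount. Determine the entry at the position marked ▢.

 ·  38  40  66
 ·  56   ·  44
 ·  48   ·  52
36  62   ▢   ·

Column 2 is complete and sums to 204; that is the magic constant.
The remaining cell in row 1 is (1,1) = 204 − 144 = 60.
Column 4: 66 + 44 + 52 + ? = 204, so (4,4) = 42.
Main diagonal: 60 + 56 + 42 + ? = 204, so (3,3) = 46.
Anti-diagonal: 66 + 48 + 36 + ? = 204, so (2,3) = 54.
Row 2 needs 204; the known cells sum to 154, so (2,1) = 50.
Row 3 needs 204; the known cells sum to 146, so (3,1) = 58.
Row 4 must total 204; the given cells sum to 140, so (4,3) = 64.

64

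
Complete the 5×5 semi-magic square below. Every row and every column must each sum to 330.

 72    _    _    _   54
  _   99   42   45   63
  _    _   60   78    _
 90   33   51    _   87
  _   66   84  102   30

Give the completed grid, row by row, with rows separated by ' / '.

72 75 93 36 54 / 81 99 42 45 63 / 39 57 60 78 96 / 90 33 51 69 87 / 48 66 84 102 30

The remaining cell in row 2 is (2,1) = 330 − 249 = 81.
Row 4 must total 330; the given cells sum to 261, so (4,4) = 69.
Row 5 needs 330; the known cells sum to 282, so (5,1) = 48.
The remaining cell in column 1 is (3,1) = 330 − 291 = 39.
The remaining cell in column 3 is (1,3) = 330 − 237 = 93.
Using column 4: 45 + 78 + 69 + 102 + ? → (1,4) = 330 − 294 = 36.
The remaining cell in column 5 is (3,5) = 330 − 234 = 96.
From row 1, 330 − (72 + 93 + 36 + 54) gives (1,2) = 75.
Row 3 needs 330; the known cells sum to 273, so (3,2) = 57.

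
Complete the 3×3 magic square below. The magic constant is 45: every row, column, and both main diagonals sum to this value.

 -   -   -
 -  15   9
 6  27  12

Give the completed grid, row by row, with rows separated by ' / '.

18 3 24 / 21 15 9 / 6 27 12

Row 2: 15 + 9 + ? = 45, so (2,1) = 21.
Column 1: 21 + 6 + ? = 45, so (1,1) = 18.
Using column 2: 15 + 27 + ? → (1,2) = 45 − 42 = 3.
Using column 3: 9 + 12 + ? → (1,3) = 45 − 21 = 24.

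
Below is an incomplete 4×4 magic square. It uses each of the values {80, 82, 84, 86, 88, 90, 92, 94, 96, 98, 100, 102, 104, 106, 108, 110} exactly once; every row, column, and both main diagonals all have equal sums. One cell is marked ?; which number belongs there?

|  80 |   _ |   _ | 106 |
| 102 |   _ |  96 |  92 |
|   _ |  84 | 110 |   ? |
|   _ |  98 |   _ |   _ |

82

The 16 entries sum to 1520, so each line sums to 1520/4 = 380.
From row 2, 380 − (102 + 96 + 92) gives (2,2) = 90.
Column 2 must total 380; the given cells sum to 272, so (1,2) = 108.
The remaining cell in main diagonal is (4,4) = 380 − 280 = 100.
Anti-diagonal must total 380; the given cells sum to 286, so (4,1) = 94.
Row 1: 80 + 108 + 106 + ? = 380, so (1,3) = 86.
The remaining cell in row 4 is (4,3) = 380 − 292 = 88.
The remaining cell in column 1 is (3,1) = 380 − 276 = 104.
Column 4 needs 380; the known cells sum to 298, so (3,4) = 82.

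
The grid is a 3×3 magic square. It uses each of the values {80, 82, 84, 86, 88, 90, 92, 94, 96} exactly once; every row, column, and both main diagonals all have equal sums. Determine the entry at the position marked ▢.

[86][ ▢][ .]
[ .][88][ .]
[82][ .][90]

84

The 9 entries sum to 792, so each line sums to 792/3 = 264.
From row 3, 264 − (82 + 90) gives (3,2) = 92.
Column 1: 86 + 82 + ? = 264, so (2,1) = 96.
Column 2: 88 + 92 + ? = 264, so (1,2) = 84.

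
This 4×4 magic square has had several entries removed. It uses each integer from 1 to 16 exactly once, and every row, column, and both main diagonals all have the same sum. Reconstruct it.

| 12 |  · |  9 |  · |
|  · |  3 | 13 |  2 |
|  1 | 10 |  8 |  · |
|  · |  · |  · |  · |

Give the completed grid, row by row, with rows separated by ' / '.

The entries are 1 through 16, which sum to 136, so each line sums to 136/4 = 34.
From row 2, 34 − (3 + 13 + 2) gives (2,1) = 16.
Using row 3: 1 + 10 + 8 + ? → (3,4) = 34 − 19 = 15.
From column 1, 34 − (12 + 16 + 1) gives (4,1) = 5.
Column 3: 9 + 13 + 8 + ? = 34, so (4,3) = 4.
Main diagonal needs 34; the known cells sum to 23, so (4,4) = 11.
The remaining cell in anti-diagonal is (1,4) = 34 − 28 = 6.
From row 1, 34 − (12 + 9 + 6) gives (1,2) = 7.
Using row 4: 5 + 4 + 11 + ? → (4,2) = 34 − 20 = 14.

12 7 9 6 / 16 3 13 2 / 1 10 8 15 / 5 14 4 11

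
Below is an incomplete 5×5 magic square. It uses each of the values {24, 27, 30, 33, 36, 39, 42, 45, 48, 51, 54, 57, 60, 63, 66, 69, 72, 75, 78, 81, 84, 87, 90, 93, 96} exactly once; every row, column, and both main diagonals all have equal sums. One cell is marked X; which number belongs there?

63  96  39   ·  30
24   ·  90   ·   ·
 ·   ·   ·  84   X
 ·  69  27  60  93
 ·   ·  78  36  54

42

The 25 entries sum to 1500, so each line sums to 1500/5 = 300.
Row 1 needs 300; the known cells sum to 228, so (1,4) = 72.
Using row 4: 69 + 27 + 60 + 93 + ? → (4,1) = 300 − 249 = 51.
The remaining cell in column 3 is (3,3) = 300 − 234 = 66.
From column 4, 300 − (72 + 84 + 60 + 36) gives (2,4) = 48.
Main diagonal needs 300; the known cells sum to 243, so (2,2) = 57.
Anti-diagonal: 30 + 48 + 66 + 69 + ? = 300, so (5,1) = 87.
The remaining cell in row 2 is (2,5) = 300 − 219 = 81.
Row 5 needs 300; the known cells sum to 255, so (5,2) = 45.
From column 1, 300 − (63 + 24 + 51 + 87) gives (3,1) = 75.
Column 2: 96 + 57 + 69 + 45 + ? = 300, so (3,2) = 33.
Using column 5: 30 + 81 + 93 + 54 + ? → (3,5) = 300 − 258 = 42.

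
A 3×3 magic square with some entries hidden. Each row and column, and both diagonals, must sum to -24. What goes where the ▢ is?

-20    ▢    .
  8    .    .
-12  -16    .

Row 3 must total -24; the given cells sum to -28, so (3,3) = 4.
Using main diagonal: -20 + 4 + ? → (2,2) = -24 − (-16) = -8.
From anti-diagonal, -24 − (-8 + (-12)) gives (1,3) = -4.
Row 1: -20 + (-4) + ? = -24, so (1,2) = 0.

0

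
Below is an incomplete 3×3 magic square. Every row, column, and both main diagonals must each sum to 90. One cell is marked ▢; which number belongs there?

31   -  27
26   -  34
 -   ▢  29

The remaining cell in row 1 is (1,2) = 90 − 58 = 32.
The remaining cell in row 2 is (2,2) = 90 − 60 = 30.
The remaining cell in column 1 is (3,1) = 90 − 57 = 33.
Using column 2: 32 + 30 + ? → (3,2) = 90 − 62 = 28.

28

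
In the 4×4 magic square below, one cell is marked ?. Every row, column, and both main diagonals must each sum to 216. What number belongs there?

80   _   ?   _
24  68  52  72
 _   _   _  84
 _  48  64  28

60

Row 4 needs 216; the known cells sum to 140, so (4,1) = 76.
Column 1: 80 + 24 + 76 + ? = 216, so (3,1) = 36.
Using column 4: 72 + 84 + 28 + ? → (1,4) = 216 − 184 = 32.
From main diagonal, 216 − (80 + 68 + 28) gives (3,3) = 40.
Anti-diagonal needs 216; the known cells sum to 160, so (3,2) = 56.
From column 2, 216 − (68 + 56 + 48) gives (1,2) = 44.
Column 3 must total 216; the given cells sum to 156, so (1,3) = 60.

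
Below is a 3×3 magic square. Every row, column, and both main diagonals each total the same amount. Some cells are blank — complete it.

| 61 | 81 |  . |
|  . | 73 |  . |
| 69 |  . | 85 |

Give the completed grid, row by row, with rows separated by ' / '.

61 81 77 / 89 73 57 / 69 65 85

Main diagonal is already complete: 61 + 73 + 85 = 219, so that is the magic constant.
The remaining cell in row 1 is (1,3) = 219 − 142 = 77.
Row 3 needs 219; the known cells sum to 154, so (3,2) = 65.
Column 1 must total 219; the given cells sum to 130, so (2,1) = 89.
Column 3: 77 + 85 + ? = 219, so (2,3) = 57.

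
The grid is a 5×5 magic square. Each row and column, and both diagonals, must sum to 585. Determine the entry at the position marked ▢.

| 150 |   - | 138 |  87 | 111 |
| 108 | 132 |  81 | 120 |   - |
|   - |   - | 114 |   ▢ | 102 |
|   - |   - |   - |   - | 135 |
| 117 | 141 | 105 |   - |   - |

153

From row 1, 585 − (150 + 138 + 87 + 111) gives (1,2) = 99.
Row 2 must total 585; the given cells sum to 441, so (2,5) = 144.
Column 3 needs 585; the known cells sum to 438, so (4,3) = 147.
From column 5, 585 − (111 + 144 + 102 + 135) gives (5,5) = 93.
Main diagonal: 150 + 132 + 114 + 93 + ? = 585, so (4,4) = 96.
From anti-diagonal, 585 − (111 + 120 + 114 + 117) gives (4,2) = 123.
From row 4, 585 − (123 + 147 + 96 + 135) gives (4,1) = 84.
From row 5, 585 − (117 + 141 + 105 + 93) gives (5,4) = 129.
The remaining cell in column 1 is (3,1) = 585 − 459 = 126.
Column 2: 99 + 132 + 123 + 141 + ? = 585, so (3,2) = 90.
The remaining cell in column 4 is (3,4) = 585 − 432 = 153.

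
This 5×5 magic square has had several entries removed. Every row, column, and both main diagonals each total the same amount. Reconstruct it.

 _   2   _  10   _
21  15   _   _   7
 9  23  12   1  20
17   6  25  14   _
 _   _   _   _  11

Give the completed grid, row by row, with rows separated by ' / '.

13 2 16 10 24 / 21 15 4 18 7 / 9 23 12 1 20 / 17 6 25 14 3 / 5 19 8 22 11

Row 3 is already complete: 9 + 23 + 12 + 1 + 20 = 65, so that is the magic constant.
Row 4: 17 + 6 + 25 + 14 + ? = 65, so (4,5) = 3.
Column 2 must total 65; the given cells sum to 46, so (5,2) = 19.
Column 5 needs 65; the known cells sum to 41, so (1,5) = 24.
From main diagonal, 65 − (15 + 12 + 14 + 11) gives (1,1) = 13.
Row 1 must total 65; the given cells sum to 49, so (1,3) = 16.
The remaining cell in column 1 is (5,1) = 65 − 60 = 5.
The remaining cell in anti-diagonal is (2,4) = 65 − 47 = 18.
The remaining cell in row 2 is (2,3) = 65 − 61 = 4.
Column 3: 16 + 4 + 12 + 25 + ? = 65, so (5,3) = 8.
Column 4 must total 65; the given cells sum to 43, so (5,4) = 22.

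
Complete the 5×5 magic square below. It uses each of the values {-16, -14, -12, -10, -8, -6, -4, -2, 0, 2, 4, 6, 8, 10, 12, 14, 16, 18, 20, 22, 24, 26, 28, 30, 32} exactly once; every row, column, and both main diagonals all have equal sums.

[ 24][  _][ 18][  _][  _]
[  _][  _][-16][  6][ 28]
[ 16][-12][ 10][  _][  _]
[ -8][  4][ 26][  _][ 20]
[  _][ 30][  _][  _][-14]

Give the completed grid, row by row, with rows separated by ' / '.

24 -4 18 -10 12 / 0 22 -16 6 28 / 16 -12 10 32 -6 / -8 4 26 -2 20 / 8 30 2 14 -14

The 25 entries sum to 200, so each line sums to 200/5 = 40.
Row 4 must total 40; the given cells sum to 42, so (4,4) = -2.
Column 3 needs 40; the known cells sum to 38, so (5,3) = 2.
Using main diagonal: 24 + 10 + (-2) + (-14) + ? → (2,2) = 40 − 18 = 22.
Row 2 needs 40; the known cells sum to 40, so (2,1) = 0.
Column 1 needs 40; the known cells sum to 32, so (5,1) = 8.
The remaining cell in column 2 is (1,2) = 40 − 44 = -4.
Anti-diagonal must total 40; the given cells sum to 28, so (1,5) = 12.
Row 1: 24 + (-4) + 18 + 12 + ? = 40, so (1,4) = -10.
The remaining cell in row 5 is (5,4) = 40 − 26 = 14.
Column 4 needs 40; the known cells sum to 8, so (3,4) = 32.
Using column 5: 12 + 28 + 20 + (-14) + ? → (3,5) = 40 − 46 = -6.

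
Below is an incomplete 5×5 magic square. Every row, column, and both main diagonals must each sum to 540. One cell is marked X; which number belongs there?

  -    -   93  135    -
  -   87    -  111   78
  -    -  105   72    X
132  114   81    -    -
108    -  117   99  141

129

The remaining cell in row 5 is (5,2) = 540 − 465 = 75.
Column 3 needs 540; the known cells sum to 396, so (2,3) = 144.
The remaining cell in column 4 is (4,4) = 540 − 417 = 123.
Main diagonal: 87 + 105 + 123 + 141 + ? = 540, so (1,1) = 84.
Anti-diagonal needs 540; the known cells sum to 438, so (1,5) = 102.
Row 1 needs 540; the known cells sum to 414, so (1,2) = 126.
Using row 2: 87 + 144 + 111 + 78 + ? → (2,1) = 540 − 420 = 120.
Row 4 must total 540; the given cells sum to 450, so (4,5) = 90.
Column 1: 84 + 120 + 132 + 108 + ? = 540, so (3,1) = 96.
Using column 2: 126 + 87 + 114 + 75 + ? → (3,2) = 540 − 402 = 138.
Column 5 must total 540; the given cells sum to 411, so (3,5) = 129.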